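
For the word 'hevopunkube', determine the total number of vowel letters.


Scanning each character of 'hevopunkube':
  Position 1: 'h' -> consonant (running count: 0)
  Position 2: 'e' -> vowel (running count: 1)
  Position 3: 'v' -> consonant (running count: 1)
  Position 4: 'o' -> vowel (running count: 2)
  Position 5: 'p' -> consonant (running count: 2)
  Position 6: 'u' -> vowel (running count: 3)
  Position 7: 'n' -> consonant (running count: 3)
  Position 8: 'k' -> consonant (running count: 3)
  Position 9: 'u' -> vowel (running count: 4)
  Position 10: 'b' -> consonant (running count: 4)
  Position 11: 'e' -> vowel (running count: 5)
Total vowels: 5

5


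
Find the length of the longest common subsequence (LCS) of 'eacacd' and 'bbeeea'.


DP table for LCS of 'eacacd' and 'bbeeea':
       b  b  e  e  e  a
    0  0  0  0  0  0  0
  e 0  0  0  1  1  1  1
  a 0  0  0  1  1  1  2
  c 0  0  0  1  1  1  2
  a 0  0  0  1  1  1  2
  c 0  0  0  1  1  1  2
  d 0  0  0  1  1  1  2
LCS: 'ea'
LCS length = 2

2


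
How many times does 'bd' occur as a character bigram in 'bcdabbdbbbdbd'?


Scanning 'bcdabbdbbbdbd' for bigram 'bd':
  Position 0: 'bc' -> no
  Position 1: 'cd' -> no
  Position 2: 'da' -> no
  Position 3: 'ab' -> no
  Position 4: 'bb' -> no
  Position 5: 'bd' -> MATCH
  Position 6: 'db' -> no
  Position 7: 'bb' -> no
  Position 8: 'bb' -> no
  Position 9: 'bd' -> MATCH
  Position 10: 'db' -> no
  Position 11: 'bd' -> MATCH
Total matches: 3

3


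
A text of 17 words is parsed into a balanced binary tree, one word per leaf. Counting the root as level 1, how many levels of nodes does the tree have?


In a balanced binary tree with n leaves the deepest leaf is ceil(log2(n)) edges below the root,
so counting node levels inclusive of root and leaves gives ceil(log2(n)) + 1 levels.
log2(17) = 4.0875
ceil(4.0875) = 5
levels = 5 + 1 = 6

6


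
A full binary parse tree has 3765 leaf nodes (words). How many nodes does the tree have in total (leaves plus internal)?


Leaf nodes (terminals): 3765
Internal nodes = n - 1 = 3765 - 1 = 3764
Total = leaves + internal = 3765 + 3764 = 7529

7529


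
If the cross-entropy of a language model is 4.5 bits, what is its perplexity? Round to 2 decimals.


Perplexity formula: PP = 2^H
H = 4.5
PP = 2^4.5
Decompose: 2^4.5 = 2^4 * 2^0.5 = 2^4 * sqrt(2)
2^4 = 16, sqrt(2) ~ 1.4142136
PP ~ 16 * 1.4142136 = 22.6274176
Rounded to 2 decimals: 22.63

22.63


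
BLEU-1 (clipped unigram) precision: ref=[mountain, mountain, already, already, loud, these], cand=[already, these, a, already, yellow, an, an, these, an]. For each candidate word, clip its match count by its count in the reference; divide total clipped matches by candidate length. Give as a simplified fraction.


Reference word counts: {'already': 2, 'loud': 1, 'mountain': 2, 'these': 1}
Checking each candidate word (with clipping):
  'already' -> in reference (ref count 2, used 1/2) -> match (matches: 1)
  'these' -> in reference (ref count 1, used 1/1) -> match (matches: 2)
  'a' -> not in reference -> no match (matches: 2)
  'already' -> in reference (ref count 2, used 2/2) -> match (matches: 3)
  'yellow' -> not in reference -> no match (matches: 3)
  'an' -> not in reference -> no match (matches: 3)
  'an' -> not in reference -> no match (matches: 3)
  'these' -> ref count 1 already used up (1/1) -> clipped, no match (matches: 3)
  'an' -> not in reference -> no match (matches: 3)
Clipped matches: 3, Candidate length: 9
Precision = 3/9 = 1/3

1/3


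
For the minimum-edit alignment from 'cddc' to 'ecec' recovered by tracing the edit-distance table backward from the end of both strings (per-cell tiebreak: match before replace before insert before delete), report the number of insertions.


Edit distance = 3. Backtracking from cell (4, 4) with preference match > replace > insert > delete,
then listing the resulting alignment 'cddc' -> 'ecec' left to right:
  Step 1: replace c->e
  Step 2: replace d->c
  Step 3: replace d->e
  Step 4: keep 'c'
Total insertions: 0

0


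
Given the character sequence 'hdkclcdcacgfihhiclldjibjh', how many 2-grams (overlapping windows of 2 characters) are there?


String 'hdkclcdcacgfihhiclldjibjh' has length L = 25.
Number of overlapping n-grams = L - n + 1
Substituting: 25 - 2 + 1 = 24

24


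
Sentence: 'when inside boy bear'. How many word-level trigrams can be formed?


Word trigrams from [4] words:
  Trigram 1: (when inside boy)
  Trigram 2: (inside boy bear)
Total word trigrams: 4 - 2 = 2

2


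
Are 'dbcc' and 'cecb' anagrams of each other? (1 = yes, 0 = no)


Sort characters of 'dbcc': 'bccd'
Sort characters of 'cecb': 'bcce'
Sorted forms differ -> they are NOT anagrams
Result: 0

0


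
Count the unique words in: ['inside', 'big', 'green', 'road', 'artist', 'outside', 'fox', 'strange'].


Listing all tokens and tracking unique types:
  Token 1: 'inside' -> NEW (unique so far: 1)
  Token 2: 'big' -> NEW (unique so far: 2)
  Token 3: 'green' -> NEW (unique so far: 3)
  Token 4: 'road' -> NEW (unique so far: 4)
  Token 5: 'artist' -> NEW (unique so far: 5)
  Token 6: 'outside' -> NEW (unique so far: 6)
  Token 7: 'fox' -> NEW (unique so far: 7)
  Token 8: 'strange' -> NEW (unique so far: 8)
Unique types: ('artist', 'big', 'fox', 'green', 'inside', 'outside', 'road', 'strange')
Vocabulary size: 8

8


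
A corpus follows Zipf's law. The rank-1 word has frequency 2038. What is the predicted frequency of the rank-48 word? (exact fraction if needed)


Zipf's law: freq(rank) = f1 / rank
f1 = 2038, rank = 48
freq = 2038 / 48
GCD(2038, 48) = 2
Simplified: 1019/24

1019/24


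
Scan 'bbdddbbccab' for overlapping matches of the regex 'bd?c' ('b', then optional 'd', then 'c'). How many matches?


Pattern: bd?c means 'b', then optional 'd', then 'c'.
Scanning 'bbdddbbccab' position-by-position:
  Pos 0: window 'bbd' -> no
  Pos 1: window 'bdd' -> no
  Pos 2: window 'ddd' -> no
  Pos 3: window 'ddb' -> no
  Pos 4: window 'dbb' -> no
  Pos 5: window 'bbc' -> no
  Pos 6: window 'bcc' -> MATCH
  Pos 7: window 'cca' -> no
  Pos 8: window 'cab' -> no
  Pos 9: window 'ab' -> no
  Pos 10: window 'b' -> no
Total matches: 1

1


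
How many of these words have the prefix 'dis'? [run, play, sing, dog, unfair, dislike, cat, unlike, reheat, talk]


Checking each word for prefix 'dis':
  'run' -> no (count: 0)
  'play' -> no (count: 0)
  'sing' -> no (count: 0)
  'dog' -> no (count: 0)
  'unfair' -> no (count: 0)
  'dislike' -> YES, starts with 'dis' (count: 1)
  'cat' -> no (count: 1)
  'unlike' -> no (count: 1)
  'reheat' -> no (count: 1)
  'talk' -> no (count: 1)
Total with prefix 'dis': 1

1


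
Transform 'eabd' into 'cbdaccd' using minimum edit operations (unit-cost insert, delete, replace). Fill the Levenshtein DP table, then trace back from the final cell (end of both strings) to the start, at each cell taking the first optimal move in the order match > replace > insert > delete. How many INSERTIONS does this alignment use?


Edit distance = 5. Backtracking from cell (4, 7) with preference match > replace > insert > delete,
then listing the resulting alignment 'eabd' -> 'cbdaccd' left to right:
  Step 1: insert 'c' [insertion #1]
  Step 2: insert 'b' [insertion #2]
  Step 3: replace e->d
  Step 4: keep 'a'
  Step 5: insert 'c' [insertion #3]
  Step 6: replace b->c
  Step 7: keep 'd'
Total insertions: 3

3


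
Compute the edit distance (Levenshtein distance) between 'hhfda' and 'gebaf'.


Building DP table for s1='hhfda' (len 5) and s2='gebaf' (len 5):
       g  e  b  a  f
    0  1  2  3  4  5
  h 1  1  2  3  4  5
  h 2  2  2  3  4  5
  f 3  3  3  3  4  4
  d 4  4  4  4  4  5
  a 5  5  5  5  4  5
Edit distance = dp[5][5] = 5

5


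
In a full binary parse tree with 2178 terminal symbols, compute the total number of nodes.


Leaf nodes (terminals): 2178
Internal nodes = n - 1 = 2178 - 1 = 2177
Total = leaves + internal = 2178 + 2177 = 4355

4355


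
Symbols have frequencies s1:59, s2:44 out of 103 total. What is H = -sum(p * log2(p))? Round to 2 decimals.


Computing entropy H = -sum(p_i * log2(p_i)):
  s1: p = 59/103 = 0.5728, -p*log2(p) = 0.4605
  s2: p = 44/103 = 0.4272, -p*log2(p) = 0.5242
H = sum of terms = 0.9847
Rounded to 2 decimals: 0.98

0.98


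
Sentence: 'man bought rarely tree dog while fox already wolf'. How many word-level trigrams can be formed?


Word trigrams from [9] words:
  Trigram 1: (man bought rarely)
  Trigram 2: (bought rarely tree)
  Trigram 3: (rarely tree dog)
  Trigram 4: (tree dog while)
  Trigram 5: (dog while fox)
  Trigram 6: (while fox already)
  Trigram 7: (fox already wolf)
Total word trigrams: 9 - 2 = 7

7


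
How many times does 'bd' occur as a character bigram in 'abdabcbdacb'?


Scanning 'abdabcbdacb' for bigram 'bd':
  Position 0: 'ab' -> no
  Position 1: 'bd' -> MATCH
  Position 2: 'da' -> no
  Position 3: 'ab' -> no
  Position 4: 'bc' -> no
  Position 5: 'cb' -> no
  Position 6: 'bd' -> MATCH
  Position 7: 'da' -> no
  Position 8: 'ac' -> no
  Position 9: 'cb' -> no
Total matches: 2

2


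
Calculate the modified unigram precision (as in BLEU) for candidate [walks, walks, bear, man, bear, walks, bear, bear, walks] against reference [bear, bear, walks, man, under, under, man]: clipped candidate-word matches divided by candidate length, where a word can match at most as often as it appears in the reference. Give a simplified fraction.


Reference word counts: {'bear': 2, 'man': 2, 'under': 2, 'walks': 1}
Checking each candidate word (with clipping):
  'walks' -> in reference (ref count 1, used 1/1) -> match (matches: 1)
  'walks' -> ref count 1 already used up (1/1) -> clipped, no match (matches: 1)
  'bear' -> in reference (ref count 2, used 1/2) -> match (matches: 2)
  'man' -> in reference (ref count 2, used 1/2) -> match (matches: 3)
  'bear' -> in reference (ref count 2, used 2/2) -> match (matches: 4)
  'walks' -> ref count 1 already used up (1/1) -> clipped, no match (matches: 4)
  'bear' -> ref count 2 already used up (2/2) -> clipped, no match (matches: 4)
  'bear' -> ref count 2 already used up (2/2) -> clipped, no match (matches: 4)
  'walks' -> ref count 1 already used up (1/1) -> clipped, no match (matches: 4)
Clipped matches: 4, Candidate length: 9
Precision = 4/9

4/9


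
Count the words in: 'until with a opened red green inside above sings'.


Counting words by splitting on spaces:
  Word 1: 'until'
  Word 2: 'with'
  Word 3: 'a'
  Word 4: 'opened'
  Word 5: 'red'
  Word 6: 'green'
  Word 7: 'inside'
  Word 8: 'above'
  Word 9: 'sings'
Total words: 9

9


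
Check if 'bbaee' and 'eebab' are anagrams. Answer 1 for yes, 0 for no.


Sort characters of 'bbaee': 'abbee'
Sort characters of 'eebab': 'abbee'
Sorted forms match -> they ARE anagrams
Result: 1

1


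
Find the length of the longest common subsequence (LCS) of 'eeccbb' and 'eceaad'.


DP table for LCS of 'eeccbb' and 'eceaad':
       e  c  e  a  a  d
    0  0  0  0  0  0  0
  e 0  1  1  1  1  1  1
  e 0  1  1  2  2  2  2
  c 0  1  2  2  2  2  2
  c 0  1  2  2  2  2  2
  b 0  1  2  2  2  2  2
  b 0  1  2  2  2  2  2
LCS: 'ee'
LCS length = 2

2


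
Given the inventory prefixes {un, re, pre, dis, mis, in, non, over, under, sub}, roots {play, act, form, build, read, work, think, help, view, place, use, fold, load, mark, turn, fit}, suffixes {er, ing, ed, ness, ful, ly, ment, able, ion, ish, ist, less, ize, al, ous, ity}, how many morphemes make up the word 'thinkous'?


Segmenting 'thinkous' against the inventory:
  'think' -> root (morpheme 1)
  'ous' -> suffix (morpheme 2)
Total morphemes: 2

2


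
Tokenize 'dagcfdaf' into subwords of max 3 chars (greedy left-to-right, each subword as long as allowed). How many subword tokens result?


'dagcfdaf' has 8 characters.
Chunking with max size 3:
  Chunk 1: 'dag' (positions 0-2)
  Chunk 2: 'cfd' (positions 3-5)
  Chunk 3: 'af' (positions 6-7)
Total chunks: ceil(8 / 3) = 3

3


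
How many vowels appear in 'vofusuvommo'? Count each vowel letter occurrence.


Scanning each character of 'vofusuvommo':
  Position 1: 'v' -> consonant (running count: 0)
  Position 2: 'o' -> vowel (running count: 1)
  Position 3: 'f' -> consonant (running count: 1)
  Position 4: 'u' -> vowel (running count: 2)
  Position 5: 's' -> consonant (running count: 2)
  Position 6: 'u' -> vowel (running count: 3)
  Position 7: 'v' -> consonant (running count: 3)
  Position 8: 'o' -> vowel (running count: 4)
  Position 9: 'm' -> consonant (running count: 4)
  Position 10: 'm' -> consonant (running count: 4)
  Position 11: 'o' -> vowel (running count: 5)
Total vowels: 5

5


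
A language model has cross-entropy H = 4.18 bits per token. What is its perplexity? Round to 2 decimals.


Perplexity formula: PP = 2^H
H = 4.18
PP = 2^4.18
Decompose: 2^4.18 = 2^4 * 2^0.18
2^4 = 16, 2^0.18 ~ 1.1328839
PP ~ 16 * 1.1328839 = 18.1261424
Rounded to 2 decimals: 18.13

18.13


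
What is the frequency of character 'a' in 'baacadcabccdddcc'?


Scanning 'baacadcabccdddcc' for 'a':
  Position 1: 'a' -> MATCH (count: 1)
  Position 2: 'a' -> MATCH (count: 2)
  Position 4: 'a' -> MATCH (count: 3)
  Position 7: 'a' -> MATCH (count: 4)
Total occurrences of 'a': 4

4


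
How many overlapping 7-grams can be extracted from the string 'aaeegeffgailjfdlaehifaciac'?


String 'aaeegeffgailjfdlaehifaciac' has length L = 26.
Number of overlapping n-grams = L - n + 1
Substituting: 26 - 7 + 1 = 20

20


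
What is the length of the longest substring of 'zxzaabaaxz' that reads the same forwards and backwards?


Scanning 'zxzaabaaxz' for palindromic substrings.
Substring at positions 3-7: 'aabaa'.
Check: reverse('aabaa') = 'aabaa' -> palindrome confirmed.
Neighbouring characters ('z' / 'x') break symmetry, so it cannot extend further.
No longer palindromic substring exists; longest length = 5

5


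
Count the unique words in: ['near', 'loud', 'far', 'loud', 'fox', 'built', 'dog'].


Listing all tokens and tracking unique types:
  Token 1: 'near' -> NEW (unique so far: 1)
  Token 2: 'loud' -> NEW (unique so far: 2)
  Token 3: 'far' -> NEW (unique so far: 3)
  Token 4: 'loud' -> duplicate (unique so far: 3)
  Token 5: 'fox' -> NEW (unique so far: 4)
  Token 6: 'built' -> NEW (unique so far: 5)
  Token 7: 'dog' -> NEW (unique so far: 6)
Unique types: ('built', 'dog', 'far', 'fox', 'loud', 'near')
Vocabulary size: 6

6


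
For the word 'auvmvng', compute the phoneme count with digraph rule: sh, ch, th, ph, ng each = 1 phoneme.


Parsing 'auvmvng' greedily, digraphs first:
  'a' -> vowel phoneme (phonemes so far: 1)
  'u' -> vowel phoneme (phonemes so far: 2)
  'v' -> consonant phoneme (phonemes so far: 3)
  'm' -> consonant phoneme (phonemes so far: 4)
  'v' -> consonant phoneme (phonemes so far: 5)
  'ng' -> digraph (1 consonant phoneme) (phonemes so far: 6)
Total phonemes: 6

6


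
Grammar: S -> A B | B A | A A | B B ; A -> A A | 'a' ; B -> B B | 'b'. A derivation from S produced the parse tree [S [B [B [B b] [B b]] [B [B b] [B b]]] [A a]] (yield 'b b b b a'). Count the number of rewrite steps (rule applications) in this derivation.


Every bracketed nonterminal node [X ...] in the tree is produced by exactly one rule application.
Reading the tree off as a leftmost derivation:
  Step 1: S  =>  B A   (applied S -> B A)
  Step 2: B A  =>  B B A   (applied B -> B B)
  Step 3: B B A  =>  B B B A   (applied B -> B B)
  Step 4: B B B A  =>  b B B A   (applied B -> b)
  Step 5: b B B A  =>  b b B A   (applied B -> b)
  Step 6: b b B A  =>  b b B B A   (applied B -> B B)
  Step 7: b b B B A  =>  b b b B A   (applied B -> b)
  Step 8: b b b B A  =>  b b b b A   (applied B -> b)
  Step 9: b b b b A  =>  b b b b a   (applied A -> a)
Final yield: b b b b a
Total rewrite steps: 9

9


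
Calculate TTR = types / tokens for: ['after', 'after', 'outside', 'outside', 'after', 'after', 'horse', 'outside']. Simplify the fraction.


Tokens: 8
Unique types: ('after', 'horse', 'outside') = 3
TTR = 3/8
Already in lowest terms.

3/8


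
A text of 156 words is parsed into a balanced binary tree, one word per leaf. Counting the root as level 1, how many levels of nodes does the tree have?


In a balanced binary tree with n leaves the deepest leaf is ceil(log2(n)) edges below the root,
so counting node levels inclusive of root and leaves gives ceil(log2(n)) + 1 levels.
log2(156) = 7.2854
ceil(7.2854) = 8
levels = 8 + 1 = 9

9


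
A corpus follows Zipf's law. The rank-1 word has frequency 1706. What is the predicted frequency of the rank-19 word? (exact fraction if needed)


Zipf's law: freq(rank) = f1 / rank
f1 = 1706, rank = 19
freq = 1706 / 19
GCD(1706, 19) = 1
Simplified: 1706/19

1706/19


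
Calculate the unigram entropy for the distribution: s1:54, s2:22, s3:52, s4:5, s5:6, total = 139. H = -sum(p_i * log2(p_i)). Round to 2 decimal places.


Computing entropy H = -sum(p_i * log2(p_i)):
  s1: p = 54/139 = 0.3885, -p*log2(p) = 0.5299
  s2: p = 22/139 = 0.1583, -p*log2(p) = 0.4209
  s3: p = 52/139 = 0.3741, -p*log2(p) = 0.5307
  s4: p = 5/139 = 0.0360, -p*log2(p) = 0.1726
  s5: p = 6/139 = 0.0432, -p*log2(p) = 0.1957
H = sum of terms = 1.8498
Rounded to 2 decimals: 1.85

1.85


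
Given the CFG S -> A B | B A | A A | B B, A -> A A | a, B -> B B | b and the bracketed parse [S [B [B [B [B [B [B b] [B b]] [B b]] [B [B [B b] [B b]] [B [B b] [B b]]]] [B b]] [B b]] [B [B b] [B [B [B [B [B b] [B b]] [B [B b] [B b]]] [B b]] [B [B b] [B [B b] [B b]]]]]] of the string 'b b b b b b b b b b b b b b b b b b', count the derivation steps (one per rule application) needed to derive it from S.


Every bracketed nonterminal node [X ...] in the tree is produced by exactly one rule application.
Reading the tree off as a leftmost derivation:
  Step 1: S  =>  B B   (applied S -> B B)
  Step 2: B B  =>  B B B   (applied B -> B B)
  Step 3: B B B  =>  B B B B   (applied B -> B B)
  Step 4: B B B B  =>  B B B B B   (applied B -> B B)
  Step 5: B B B B B  =>  B B B B B B   (applied B -> B B)
  Step 6: B B B B B B  =>  B B B B B B B   (applied B -> B B)
  Step 7: B B B B B B B  =>  b B B B B B B   (applied B -> b)
  Step 8: b B B B B B B  =>  b b B B B B B   (applied B -> b)
  Step 9: b b B B B B B  =>  b b b B B B B   (applied B -> b)
  Step 10: b b b B B B B  =>  b b b B B B B B   (applied B -> B B)
  Step 11: b b b B B B B B  =>  b b b B B B B B B   (applied B -> B B)
  Step 12: b b b B B B B B B  =>  b b b b B B B B B   (applied B -> b)
  Step 13: b b b b B B B B B  =>  b b b b b B B B B   (applied B -> b)
  Step 14: b b b b b B B B B  =>  b b b b b B B B B B   (applied B -> B B)
  Step 15: b b b b b B B B B B  =>  b b b b b b B B B B   (applied B -> b)
  Step 16: b b b b b b B B B B  =>  b b b b b b b B B B   (applied B -> b)
  Step 17: b b b b b b b B B B  =>  b b b b b b b b B B   (applied B -> b)
  Step 18: b b b b b b b b B B  =>  b b b b b b b b b B   (applied B -> b)
  Step 19: b b b b b b b b b B  =>  b b b b b b b b b B B   (applied B -> B B)
  Step 20: b b b b b b b b b B B  =>  b b b b b b b b b b B   (applied B -> b)
  Step 21: b b b b b b b b b b B  =>  b b b b b b b b b b B B   (applied B -> B B)
  Step 22: b b b b b b b b b b B B  =>  b b b b b b b b b b B B B   (applied B -> B B)
  Step 23: b b b b b b b b b b B B B  =>  b b b b b b b b b b B B B B   (applied B -> B B)
  Step 24: b b b b b b b b b b B B B B  =>  b b b b b b b b b b B B B B B   (applied B -> B B)
  Step 25: b b b b b b b b b b B B B B B  =>  b b b b b b b b b b b B B B B   (applied B -> b)
  Step 26: b b b b b b b b b b b B B B B  =>  b b b b b b b b b b b b B B B   (applied B -> b)
  Step 27: b b b b b b b b b b b b B B B  =>  b b b b b b b b b b b b B B B B   (applied B -> B B)
  Step 28: b b b b b b b b b b b b B B B B  =>  b b b b b b b b b b b b b B B B   (applied B -> b)
  Step 29: b b b b b b b b b b b b b B B B  =>  b b b b b b b b b b b b b b B B   (applied B -> b)
  Step 30: b b b b b b b b b b b b b b B B  =>  b b b b b b b b b b b b b b b B   (applied B -> b)
  Step 31: b b b b b b b b b b b b b b b B  =>  b b b b b b b b b b b b b b b B B   (applied B -> B B)
  Step 32: b b b b b b b b b b b b b b b B B  =>  b b b b b b b b b b b b b b b b B   (applied B -> b)
  Step 33: b b b b b b b b b b b b b b b b B  =>  b b b b b b b b b b b b b b b b B B   (applied B -> B B)
  Step 34: b b b b b b b b b b b b b b b b B B  =>  b b b b b b b b b b b b b b b b b B   (applied B -> b)
  Step 35: b b b b b b b b b b b b b b b b b B  =>  b b b b b b b b b b b b b b b b b b   (applied B -> b)
Final yield: b b b b b b b b b b b b b b b b b b
Total rewrite steps: 35

35


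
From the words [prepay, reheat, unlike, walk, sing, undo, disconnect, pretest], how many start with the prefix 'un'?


Checking each word for prefix 'un':
  'prepay' -> no (count: 0)
  'reheat' -> no (count: 0)
  'unlike' -> YES, starts with 'un' (count: 1)
  'walk' -> no (count: 1)
  'sing' -> no (count: 1)
  'undo' -> YES, starts with 'un' (count: 2)
  'disconnect' -> no (count: 2)
  'pretest' -> no (count: 2)
Total with prefix 'un': 2

2


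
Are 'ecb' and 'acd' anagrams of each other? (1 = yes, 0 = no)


Sort characters of 'ecb': 'bce'
Sort characters of 'acd': 'acd'
Sorted forms differ -> they are NOT anagrams
Result: 0

0


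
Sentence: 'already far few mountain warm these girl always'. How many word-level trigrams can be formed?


Word trigrams from [8] words:
  Trigram 1: (already far few)
  Trigram 2: (far few mountain)
  Trigram 3: (few mountain warm)
  Trigram 4: (mountain warm these)
  Trigram 5: (warm these girl)
  Trigram 6: (these girl always)
Total word trigrams: 8 - 2 = 6

6


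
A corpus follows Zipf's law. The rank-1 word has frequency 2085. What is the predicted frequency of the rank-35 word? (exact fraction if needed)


Zipf's law: freq(rank) = f1 / rank
f1 = 2085, rank = 35
freq = 2085 / 35
GCD(2085, 35) = 5
Simplified: 417/7

417/7


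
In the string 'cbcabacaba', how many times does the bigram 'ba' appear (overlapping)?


Scanning 'cbcabacaba' for bigram 'ba':
  Position 0: 'cb' -> no
  Position 1: 'bc' -> no
  Position 2: 'ca' -> no
  Position 3: 'ab' -> no
  Position 4: 'ba' -> MATCH
  Position 5: 'ac' -> no
  Position 6: 'ca' -> no
  Position 7: 'ab' -> no
  Position 8: 'ba' -> MATCH
Total matches: 2

2


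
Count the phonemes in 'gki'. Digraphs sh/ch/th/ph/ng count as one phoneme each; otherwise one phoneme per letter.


Parsing 'gki' greedily, digraphs first:
  'g' -> consonant phoneme (phonemes so far: 1)
  'k' -> consonant phoneme (phonemes so far: 2)
  'i' -> vowel phoneme (phonemes so far: 3)
Total phonemes: 3

3


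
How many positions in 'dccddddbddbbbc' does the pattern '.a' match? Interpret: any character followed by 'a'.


Pattern: .a means any character followed by 'a'.
Scanning 'dccddddbddbbbc' position-by-position:
  Pos 0: window 'dc' -> no
  Pos 1: window 'cc' -> no
  Pos 2: window 'cd' -> no
  Pos 3: window 'dd' -> no
  Pos 4: window 'dd' -> no
  Pos 5: window 'dd' -> no
  Pos 6: window 'db' -> no
  Pos 7: window 'bd' -> no
  Pos 8: window 'dd' -> no
  Pos 9: window 'db' -> no
  Pos 10: window 'bb' -> no
  Pos 11: window 'bb' -> no
  Pos 12: window 'bc' -> no
  Pos 13: window 'c' -> no
Total matches: 0

0


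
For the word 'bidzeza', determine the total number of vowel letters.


Scanning each character of 'bidzeza':
  Position 1: 'b' -> consonant (running count: 0)
  Position 2: 'i' -> vowel (running count: 1)
  Position 3: 'd' -> consonant (running count: 1)
  Position 4: 'z' -> consonant (running count: 1)
  Position 5: 'e' -> vowel (running count: 2)
  Position 6: 'z' -> consonant (running count: 2)
  Position 7: 'a' -> vowel (running count: 3)
Total vowels: 3

3


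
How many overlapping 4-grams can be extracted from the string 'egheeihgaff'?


String 'egheeihgaff' has length L = 11.
Number of overlapping n-grams = L - n + 1
Substituting: 11 - 4 + 1 = 8

8


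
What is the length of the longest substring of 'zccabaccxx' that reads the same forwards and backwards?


Scanning 'zccabaccxx' for palindromic substrings.
Substring at positions 1-7: 'ccabacc'.
Check: reverse('ccabacc') = 'ccabacc' -> palindrome confirmed.
Neighbouring characters ('z' / 'x') break symmetry, so it cannot extend further.
No longer palindromic substring exists; longest length = 7

7


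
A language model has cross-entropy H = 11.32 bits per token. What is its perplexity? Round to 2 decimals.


Perplexity formula: PP = 2^H
H = 11.32
PP = 2^11.32
Decompose: 2^11.32 = 2^11 * 2^0.32
2^11 = 2048, 2^0.32 ~ 1.2483305
PP ~ 2048 * 1.2483305 = 2556.5808640
Rounded to 2 decimals: 2556.58

2556.58


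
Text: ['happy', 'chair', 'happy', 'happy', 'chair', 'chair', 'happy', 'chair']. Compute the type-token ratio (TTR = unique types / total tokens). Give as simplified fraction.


Tokens: 8
Unique types: ('chair', 'happy') = 2
TTR = 2/8
Simplify: divide both by 2 -> 1/4
TTR = 1/4

1/4


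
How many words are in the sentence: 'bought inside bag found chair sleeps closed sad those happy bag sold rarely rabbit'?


Counting words by splitting on spaces:
  Word 1: 'bought'
  Word 2: 'inside'
  Word 3: 'bag'
  Word 4: 'found'
  Word 5: 'chair'
  Word 6: 'sleeps'
  Word 7: 'closed'
  Word 8: 'sad'
  Word 9: 'those'
  Word 10: 'happy'
  Word 11: 'bag'
  Word 12: 'sold'
  Word 13: 'rarely'
  Word 14: 'rabbit'
Total words: 14

14


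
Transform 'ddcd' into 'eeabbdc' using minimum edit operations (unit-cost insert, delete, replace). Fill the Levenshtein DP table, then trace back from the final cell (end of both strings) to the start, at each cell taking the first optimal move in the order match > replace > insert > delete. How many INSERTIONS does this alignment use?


Edit distance = 6. Backtracking from cell (4, 7) with preference match > replace > insert > delete,
then listing the resulting alignment 'ddcd' -> 'eeabbdc' left to right:
  Step 1: insert 'e' [insertion #1]
  Step 2: insert 'e' [insertion #2]
  Step 3: replace d->a
  Step 4: replace d->b
  Step 5: replace c->b
  Step 6: keep 'd'
  Step 7: insert 'c' [insertion #3]
Total insertions: 3

3


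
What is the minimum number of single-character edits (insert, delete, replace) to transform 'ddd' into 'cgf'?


Building DP table for s1='ddd' (len 3) and s2='cgf' (len 3):
       c  g  f
    0  1  2  3
  d 1  1  2  3
  d 2  2  2  3
  d 3  3  3  3
Edit distance = dp[3][3] = 3

3


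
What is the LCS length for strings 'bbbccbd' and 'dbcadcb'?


DP table for LCS of 'bbbccbd' and 'dbcadcb':
       d  b  c  a  d  c  b
    0  0  0  0  0  0  0  0
  b 0  0  1  1  1  1  1  1
  b 0  0  1  1  1  1  1  2
  b 0  0  1  1  1  1  1  2
  c 0  0  1  2  2  2  2  2
  c 0  0  1  2  2  2  3  3
  b 0  0  1  2  2  2  3  4
  d 0  1  1  2  2  3  3  4
LCS: 'bccb'
LCS length = 4

4


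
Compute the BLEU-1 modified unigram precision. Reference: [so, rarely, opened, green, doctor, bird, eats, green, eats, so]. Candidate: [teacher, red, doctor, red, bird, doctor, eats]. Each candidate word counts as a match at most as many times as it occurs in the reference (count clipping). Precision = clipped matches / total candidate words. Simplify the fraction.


Reference word counts: {'bird': 1, 'doctor': 1, 'eats': 2, 'green': 2, 'opened': 1, 'rarely': 1, 'so': 2}
Checking each candidate word (with clipping):
  'teacher' -> not in reference -> no match (matches: 0)
  'red' -> not in reference -> no match (matches: 0)
  'doctor' -> in reference (ref count 1, used 1/1) -> match (matches: 1)
  'red' -> not in reference -> no match (matches: 1)
  'bird' -> in reference (ref count 1, used 1/1) -> match (matches: 2)
  'doctor' -> ref count 1 already used up (1/1) -> clipped, no match (matches: 2)
  'eats' -> in reference (ref count 2, used 1/2) -> match (matches: 3)
Clipped matches: 3, Candidate length: 7
Precision = 3/7

3/7


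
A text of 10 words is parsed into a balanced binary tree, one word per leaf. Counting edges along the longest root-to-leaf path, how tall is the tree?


In a balanced binary tree with n leaves the deepest leaf is ceil(log2(n)) edges below the root.
log2(10) = 3.3219
ceil(3.3219) = 4
height (edges) = 4

4


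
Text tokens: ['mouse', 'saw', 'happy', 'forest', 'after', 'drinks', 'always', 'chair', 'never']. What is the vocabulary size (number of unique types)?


Listing all tokens and tracking unique types:
  Token 1: 'mouse' -> NEW (unique so far: 1)
  Token 2: 'saw' -> NEW (unique so far: 2)
  Token 3: 'happy' -> NEW (unique so far: 3)
  Token 4: 'forest' -> NEW (unique so far: 4)
  Token 5: 'after' -> NEW (unique so far: 5)
  Token 6: 'drinks' -> NEW (unique so far: 6)
  Token 7: 'always' -> NEW (unique so far: 7)
  Token 8: 'chair' -> NEW (unique so far: 8)
  Token 9: 'never' -> NEW (unique so far: 9)
Unique types: ('after', 'always', 'chair', 'drinks', 'forest', 'happy', 'mouse', 'never', 'saw')
Vocabulary size: 9

9


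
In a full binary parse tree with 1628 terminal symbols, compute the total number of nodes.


Leaf nodes (terminals): 1628
Internal nodes = n - 1 = 1628 - 1 = 1627
Total = leaves + internal = 1628 + 1627 = 3255

3255


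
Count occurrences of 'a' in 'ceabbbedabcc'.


Scanning 'ceabbbedabcc' for 'a':
  Position 2: 'a' -> MATCH (count: 1)
  Position 8: 'a' -> MATCH (count: 2)
Total occurrences of 'a': 2

2


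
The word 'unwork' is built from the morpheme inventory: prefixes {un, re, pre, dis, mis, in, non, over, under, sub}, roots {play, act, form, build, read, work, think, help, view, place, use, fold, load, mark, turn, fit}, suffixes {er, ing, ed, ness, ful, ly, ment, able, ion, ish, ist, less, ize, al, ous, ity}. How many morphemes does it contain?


Segmenting 'unwork' against the inventory:
  'un' -> prefix (morpheme 1)
  'work' -> root (morpheme 2)
Total morphemes: 2

2


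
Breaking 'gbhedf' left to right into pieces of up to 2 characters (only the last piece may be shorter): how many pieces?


'gbhedf' has 6 characters.
Chunking with max size 2:
  Chunk 1: 'gb' (positions 0-1)
  Chunk 2: 'he' (positions 2-3)
  Chunk 3: 'df' (positions 4-5)
Total chunks: ceil(6 / 2) = 3

3


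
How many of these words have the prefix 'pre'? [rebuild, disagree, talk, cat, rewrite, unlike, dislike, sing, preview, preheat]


Checking each word for prefix 'pre':
  'rebuild' -> no (count: 0)
  'disagree' -> no (count: 0)
  'talk' -> no (count: 0)
  'cat' -> no (count: 0)
  'rewrite' -> no (count: 0)
  'unlike' -> no (count: 0)
  'dislike' -> no (count: 0)
  'sing' -> no (count: 0)
  'preview' -> YES, starts with 'pre' (count: 1)
  'preheat' -> YES, starts with 'pre' (count: 2)
Total with prefix 'pre': 2

2


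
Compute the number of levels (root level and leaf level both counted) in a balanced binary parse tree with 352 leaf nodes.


In a balanced binary tree with n leaves the deepest leaf is ceil(log2(n)) edges below the root,
so counting node levels inclusive of root and leaves gives ceil(log2(n)) + 1 levels.
log2(352) = 8.4594
ceil(8.4594) = 9
levels = 9 + 1 = 10

10


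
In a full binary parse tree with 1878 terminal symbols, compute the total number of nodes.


Leaf nodes (terminals): 1878
Internal nodes = n - 1 = 1878 - 1 = 1877
Total = leaves + internal = 1878 + 1877 = 3755

3755


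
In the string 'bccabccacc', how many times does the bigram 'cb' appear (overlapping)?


Scanning 'bccabccacc' for bigram 'cb':
  Position 0: 'bc' -> no
  Position 1: 'cc' -> no
  Position 2: 'ca' -> no
  Position 3: 'ab' -> no
  Position 4: 'bc' -> no
  Position 5: 'cc' -> no
  Position 6: 'ca' -> no
  Position 7: 'ac' -> no
  Position 8: 'cc' -> no
Total matches: 0

0


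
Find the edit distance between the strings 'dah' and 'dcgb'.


Building DP table for s1='dah' (len 3) and s2='dcgb' (len 4):
       d  c  g  b
    0  1  2  3  4
  d 1  0  1  2  3
  a 2  1  1  2  3
  h 3  2  2  2  3
Edit distance = dp[3][4] = 3

3


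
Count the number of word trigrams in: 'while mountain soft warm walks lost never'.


Word trigrams from [7] words:
  Trigram 1: (while mountain soft)
  Trigram 2: (mountain soft warm)
  Trigram 3: (soft warm walks)
  Trigram 4: (warm walks lost)
  Trigram 5: (walks lost never)
Total word trigrams: 7 - 2 = 5

5


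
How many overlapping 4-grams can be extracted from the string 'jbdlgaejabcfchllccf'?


String 'jbdlgaejabcfchllccf' has length L = 19.
Number of overlapping n-grams = L - n + 1
Substituting: 19 - 4 + 1 = 16

16


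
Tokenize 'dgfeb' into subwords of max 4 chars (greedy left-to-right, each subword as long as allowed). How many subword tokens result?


'dgfeb' has 5 characters.
Chunking with max size 4:
  Chunk 1: 'dgfe' (positions 0-3)
  Chunk 2: 'b' (positions 4-4)
Total chunks: ceil(5 / 4) = 2

2


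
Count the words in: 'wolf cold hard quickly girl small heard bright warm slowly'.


Counting words by splitting on spaces:
  Word 1: 'wolf'
  Word 2: 'cold'
  Word 3: 'hard'
  Word 4: 'quickly'
  Word 5: 'girl'
  Word 6: 'small'
  Word 7: 'heard'
  Word 8: 'bright'
  Word 9: 'warm'
  Word 10: 'slowly'
Total words: 10

10


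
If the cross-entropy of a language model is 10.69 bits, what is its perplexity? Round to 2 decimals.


Perplexity formula: PP = 2^H
H = 10.69
PP = 2^10.69
Decompose: 2^10.69 = 2^10 * 2^0.69
2^10 = 1024, 2^0.69 ~ 1.6132835
PP ~ 1024 * 1.6132835 = 1652.0023040
Rounded to 2 decimals: 1652.00

1652.00


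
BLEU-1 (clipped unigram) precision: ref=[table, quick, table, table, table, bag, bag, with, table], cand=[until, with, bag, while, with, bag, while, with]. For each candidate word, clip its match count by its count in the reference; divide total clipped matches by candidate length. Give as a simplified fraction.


Reference word counts: {'bag': 2, 'quick': 1, 'table': 5, 'with': 1}
Checking each candidate word (with clipping):
  'until' -> not in reference -> no match (matches: 0)
  'with' -> in reference (ref count 1, used 1/1) -> match (matches: 1)
  'bag' -> in reference (ref count 2, used 1/2) -> match (matches: 2)
  'while' -> not in reference -> no match (matches: 2)
  'with' -> ref count 1 already used up (1/1) -> clipped, no match (matches: 2)
  'bag' -> in reference (ref count 2, used 2/2) -> match (matches: 3)
  'while' -> not in reference -> no match (matches: 3)
  'with' -> ref count 1 already used up (1/1) -> clipped, no match (matches: 3)
Clipped matches: 3, Candidate length: 8
Precision = 3/8

3/8


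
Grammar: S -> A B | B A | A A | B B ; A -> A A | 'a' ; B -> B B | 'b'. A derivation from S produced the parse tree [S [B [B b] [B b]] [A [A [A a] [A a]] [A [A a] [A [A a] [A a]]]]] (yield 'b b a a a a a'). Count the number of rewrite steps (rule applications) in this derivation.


Every bracketed nonterminal node [X ...] in the tree is produced by exactly one rule application.
Reading the tree off as a leftmost derivation:
  Step 1: S  =>  B A   (applied S -> B A)
  Step 2: B A  =>  B B A   (applied B -> B B)
  Step 3: B B A  =>  b B A   (applied B -> b)
  Step 4: b B A  =>  b b A   (applied B -> b)
  Step 5: b b A  =>  b b A A   (applied A -> A A)
  Step 6: b b A A  =>  b b A A A   (applied A -> A A)
  Step 7: b b A A A  =>  b b a A A   (applied A -> a)
  Step 8: b b a A A  =>  b b a a A   (applied A -> a)
  Step 9: b b a a A  =>  b b a a A A   (applied A -> A A)
  Step 10: b b a a A A  =>  b b a a a A   (applied A -> a)
  Step 11: b b a a a A  =>  b b a a a A A   (applied A -> A A)
  Step 12: b b a a a A A  =>  b b a a a a A   (applied A -> a)
  Step 13: b b a a a a A  =>  b b a a a a a   (applied A -> a)
Final yield: b b a a a a a
Total rewrite steps: 13

13


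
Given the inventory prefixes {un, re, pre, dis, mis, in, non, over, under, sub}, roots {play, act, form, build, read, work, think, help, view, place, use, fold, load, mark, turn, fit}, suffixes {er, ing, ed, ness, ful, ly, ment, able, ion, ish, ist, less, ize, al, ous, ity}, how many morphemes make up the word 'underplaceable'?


Segmenting 'underplaceable' against the inventory:
  'under' -> prefix (morpheme 1)
  'place' -> root (morpheme 2)
  'able' -> suffix (morpheme 3)
Total morphemes: 3

3


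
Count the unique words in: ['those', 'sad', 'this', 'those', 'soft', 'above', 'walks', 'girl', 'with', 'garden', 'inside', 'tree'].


Listing all tokens and tracking unique types:
  Token 1: 'those' -> NEW (unique so far: 1)
  Token 2: 'sad' -> NEW (unique so far: 2)
  Token 3: 'this' -> NEW (unique so far: 3)
  Token 4: 'those' -> duplicate (unique so far: 3)
  Token 5: 'soft' -> NEW (unique so far: 4)
  Token 6: 'above' -> NEW (unique so far: 5)
  Token 7: 'walks' -> NEW (unique so far: 6)
  Token 8: 'girl' -> NEW (unique so far: 7)
  Token 9: 'with' -> NEW (unique so far: 8)
  Token 10: 'garden' -> NEW (unique so far: 9)
  Token 11: 'inside' -> NEW (unique so far: 10)
  Token 12: 'tree' -> NEW (unique so far: 11)
Unique types: ('above', 'garden', 'girl', 'inside', 'sad', 'soft', 'this', 'those', 'tree', 'walks', 'with')
Vocabulary size: 11

11


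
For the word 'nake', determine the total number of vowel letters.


Scanning each character of 'nake':
  Position 1: 'n' -> consonant (running count: 0)
  Position 2: 'a' -> vowel (running count: 1)
  Position 3: 'k' -> consonant (running count: 1)
  Position 4: 'e' -> vowel (running count: 2)
Total vowels: 2

2


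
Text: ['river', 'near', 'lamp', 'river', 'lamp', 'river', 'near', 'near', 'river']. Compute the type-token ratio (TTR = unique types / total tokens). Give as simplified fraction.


Tokens: 9
Unique types: ('lamp', 'near', 'river') = 3
TTR = 3/9
Simplify: divide both by 3 -> 1/3
TTR = 1/3

1/3


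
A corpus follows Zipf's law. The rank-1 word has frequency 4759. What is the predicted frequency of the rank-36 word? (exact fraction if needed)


Zipf's law: freq(rank) = f1 / rank
f1 = 4759, rank = 36
freq = 4759 / 36
GCD(4759, 36) = 1
Simplified: 4759/36

4759/36


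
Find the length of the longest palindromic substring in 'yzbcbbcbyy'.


Scanning 'yzbcbbcbyy' for palindromic substrings.
Substring at positions 2-7: 'bcbbcb'.
Check: reverse('bcbbcb') = 'bcbbcb' -> palindrome confirmed.
Neighbouring characters ('z' / 'y') break symmetry, so it cannot extend further.
No longer palindromic substring exists; longest length = 6

6


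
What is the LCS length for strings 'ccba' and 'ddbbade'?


DP table for LCS of 'ccba' and 'ddbbade':
       d  d  b  b  a  d  e
    0  0  0  0  0  0  0  0
  c 0  0  0  0  0  0  0  0
  c 0  0  0  0  0  0  0  0
  b 0  0  0  1  1  1  1  1
  a 0  0  0  1  1  2  2  2
LCS: 'ba'
LCS length = 2

2


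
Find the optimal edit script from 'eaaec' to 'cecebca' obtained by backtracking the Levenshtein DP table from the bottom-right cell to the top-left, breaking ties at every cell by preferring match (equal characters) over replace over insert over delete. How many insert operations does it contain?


Edit distance = 5. Backtracking from cell (5, 7) with preference match > replace > insert > delete,
then listing the resulting alignment 'eaaec' -> 'cecebca' left to right:
  Step 1: insert 'c' [insertion #1]
  Step 2: keep 'e'
  Step 3: replace a->c
  Step 4: replace a->e
  Step 5: replace e->b
  Step 6: keep 'c'
  Step 7: insert 'a' [insertion #2]
Total insertions: 2

2


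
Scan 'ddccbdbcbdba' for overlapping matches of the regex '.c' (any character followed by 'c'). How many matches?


Pattern: .c means any character followed by 'c'.
Scanning 'ddccbdbcbdba' position-by-position:
  Pos 0: window 'dd' -> no
  Pos 1: window 'dc' -> MATCH
  Pos 2: window 'cc' -> MATCH
  Pos 3: window 'cb' -> no
  Pos 4: window 'bd' -> no
  Pos 5: window 'db' -> no
  Pos 6: window 'bc' -> MATCH
  Pos 7: window 'cb' -> no
  Pos 8: window 'bd' -> no
  Pos 9: window 'db' -> no
  Pos 10: window 'ba' -> no
  Pos 11: window 'a' -> no
Total matches: 3

3


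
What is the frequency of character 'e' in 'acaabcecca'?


Scanning 'acaabcecca' for 'e':
  Position 6: 'e' -> MATCH (count: 1)
Total occurrences of 'e': 1

1


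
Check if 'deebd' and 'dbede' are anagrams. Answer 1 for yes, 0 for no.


Sort characters of 'deebd': 'bddee'
Sort characters of 'dbede': 'bddee'
Sorted forms match -> they ARE anagrams
Result: 1

1
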